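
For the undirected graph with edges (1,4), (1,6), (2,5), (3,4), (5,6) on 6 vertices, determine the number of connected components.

Step 1: Build adjacency list from edges:
  1: 4, 6
  2: 5
  3: 4
  4: 1, 3
  5: 2, 6
  6: 1, 5

Step 2: Run BFS/DFS from vertex 1:
  Visited: {1, 4, 6, 3, 5, 2}
  Reached 6 of 6 vertices

Step 3: All 6 vertices reached from vertex 1, so the graph is connected.
Number of connected components: 1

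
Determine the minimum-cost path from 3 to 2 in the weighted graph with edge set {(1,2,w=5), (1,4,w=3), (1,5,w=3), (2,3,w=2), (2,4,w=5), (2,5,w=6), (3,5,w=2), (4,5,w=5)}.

Step 1: Build adjacency list with weights:
  1: 2(w=5), 4(w=3), 5(w=3)
  2: 1(w=5), 3(w=2), 4(w=5), 5(w=6)
  3: 2(w=2), 5(w=2)
  4: 1(w=3), 2(w=5), 5(w=5)
  5: 1(w=3), 2(w=6), 3(w=2), 4(w=5)

Step 2: Apply Dijkstra's algorithm from vertex 3:
  Visit vertex 3 (distance=0)
    Update dist[2] = 2
    Update dist[5] = 2
  Visit vertex 2 (distance=2)
    Update dist[1] = 7
    Update dist[4] = 7

Step 3: Shortest path: 3 -> 2
Total weight: 2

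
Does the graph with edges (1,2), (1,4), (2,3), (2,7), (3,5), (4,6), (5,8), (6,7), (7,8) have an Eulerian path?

Step 1: Find the degree of each vertex:
  deg(1) = 2
  deg(2) = 3
  deg(3) = 2
  deg(4) = 2
  deg(5) = 2
  deg(6) = 2
  deg(7) = 3
  deg(8) = 2

Step 2: Count vertices with odd degree:
  Odd-degree vertices: 2, 7 (2 total)

Step 3: Apply Euler's theorem:
  - Eulerian circuit exists iff graph is connected and all vertices have even degree
  - Eulerian path exists iff graph is connected and has 0 or 2 odd-degree vertices

Graph is connected with exactly 2 odd-degree vertices (2, 7).
Eulerian path exists (starting and ending at the odd-degree vertices), but no Eulerian circuit.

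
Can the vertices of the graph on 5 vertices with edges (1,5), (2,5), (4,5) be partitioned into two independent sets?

Step 1: Attempt 2-coloring using BFS:
  Start at vertex 1, assign color 0
  Color vertex 5 with color 1 (neighbor of 1)
  Color vertex 2 with color 0 (neighbor of 5)
  Color vertex 4 with color 0 (neighbor of 5)
  Start new component at vertex 3, assign color 0

Step 2: 2-coloring succeeded. No conflicts found.
  Set A (color 0): {1, 2, 3, 4}
  Set B (color 1): {5}

The graph is bipartite with partition {1, 2, 3, 4}, {5}.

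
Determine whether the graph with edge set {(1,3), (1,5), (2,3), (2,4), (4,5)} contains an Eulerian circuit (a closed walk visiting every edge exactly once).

Step 1: Find the degree of each vertex:
  deg(1) = 2
  deg(2) = 2
  deg(3) = 2
  deg(4) = 2
  deg(5) = 2

Step 2: Count vertices with odd degree:
  All vertices have even degree (0 odd-degree vertices)

Step 3: Apply Euler's theorem:
  - Eulerian circuit exists iff graph is connected and all vertices have even degree
  - Eulerian path exists iff graph is connected and has 0 or 2 odd-degree vertices

Graph is connected with 0 odd-degree vertices.
Both Eulerian circuit and Eulerian path exist.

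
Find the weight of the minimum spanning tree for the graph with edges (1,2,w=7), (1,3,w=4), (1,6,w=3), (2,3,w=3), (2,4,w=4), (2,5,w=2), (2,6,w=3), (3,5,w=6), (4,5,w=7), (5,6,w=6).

Apply Kruskal's algorithm (sort edges by weight, add if no cycle):

Sorted edges by weight:
  (2,5) w=2
  (1,6) w=3
  (2,3) w=3
  (2,6) w=3
  (1,3) w=4
  (2,4) w=4
  (3,5) w=6
  (5,6) w=6
  (1,2) w=7
  (4,5) w=7

Add edge (2,5) w=2 -- no cycle. Running total: 2
Add edge (1,6) w=3 -- no cycle. Running total: 5
Add edge (2,3) w=3 -- no cycle. Running total: 8
Add edge (2,6) w=3 -- no cycle. Running total: 11
Skip edge (1,3) w=4 -- would create cycle
Add edge (2,4) w=4 -- no cycle. Running total: 15

MST edges: (2,5,w=2), (1,6,w=3), (2,3,w=3), (2,6,w=3), (2,4,w=4)
Total MST weight: 2 + 3 + 3 + 3 + 4 = 15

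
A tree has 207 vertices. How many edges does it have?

A tree on n vertices always has exactly n - 1 edges.
For n = 207: edges = 207 - 1 = 206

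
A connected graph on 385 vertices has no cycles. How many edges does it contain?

A tree on n vertices always has exactly n - 1 edges.
For n = 385: edges = 385 - 1 = 384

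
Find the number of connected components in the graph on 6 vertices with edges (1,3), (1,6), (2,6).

Step 1: Build adjacency list from edges:
  1: 3, 6
  2: 6
  3: 1
  4: (none)
  5: (none)
  6: 1, 2

Step 2: Run BFS/DFS from vertex 1:
  Visited: {1, 3, 6, 2}
  Reached 4 of 6 vertices

Step 3: Only 4 of 6 vertices reached. Graph is disconnected.
Connected components: {1, 2, 3, 6}, {4}, {5}
Number of connected components: 3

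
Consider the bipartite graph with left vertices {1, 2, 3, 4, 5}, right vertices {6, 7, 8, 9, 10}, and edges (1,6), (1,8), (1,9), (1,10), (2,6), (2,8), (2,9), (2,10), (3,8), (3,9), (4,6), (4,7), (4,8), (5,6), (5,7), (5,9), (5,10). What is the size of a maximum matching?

Step 1: List the neighbors of each left vertex:
  1: 6, 8, 9, 10
  2: 6, 8, 9, 10
  3: 8, 9
  4: 6, 7, 8
  5: 6, 7, 9, 10

Step 2: Greedily match left vertices, then look for augmenting paths:
  Match 1 -- 6
  Match 2 -- 8
  Match 3 -- 9
  Match 4 -- 7
  Match 5 -- 10
  No augmenting path remains.

Step 3: Verify this is maximum:
  Matching size 5 = min(|L|, |R|) = min(5, 5), which is an upper bound, so this matching is maximum.

Maximum matching: {(1,6), (2,8), (3,9), (4,7), (5,10)}
Size: 5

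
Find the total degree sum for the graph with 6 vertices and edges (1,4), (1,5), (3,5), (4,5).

Step 1: Count edges incident to each vertex:
  deg(1) = 2 (neighbors: 4, 5)
  deg(2) = 0 (neighbors: none)
  deg(3) = 1 (neighbors: 5)
  deg(4) = 2 (neighbors: 1, 5)
  deg(5) = 3 (neighbors: 1, 3, 4)
  deg(6) = 0 (neighbors: none)

Step 2: Sum all degrees:
  2 + 0 + 1 + 2 + 3 + 0 = 8

Verification: sum of degrees = 2 * |E| = 2 * 4 = 8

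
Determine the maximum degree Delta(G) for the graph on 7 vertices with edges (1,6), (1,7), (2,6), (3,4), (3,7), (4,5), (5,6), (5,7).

Step 1: Count edges incident to each vertex:
  deg(1) = 2 (neighbors: 6, 7)
  deg(2) = 1 (neighbors: 6)
  deg(3) = 2 (neighbors: 4, 7)
  deg(4) = 2 (neighbors: 3, 5)
  deg(5) = 3 (neighbors: 4, 6, 7)
  deg(6) = 3 (neighbors: 1, 2, 5)
  deg(7) = 3 (neighbors: 1, 3, 5)

Step 2: Find maximum:
  max(2, 1, 2, 2, 3, 3, 3) = 3 (vertex 5)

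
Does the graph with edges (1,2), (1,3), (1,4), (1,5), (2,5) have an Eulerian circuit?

Step 1: Find the degree of each vertex:
  deg(1) = 4
  deg(2) = 2
  deg(3) = 1
  deg(4) = 1
  deg(5) = 2

Step 2: Count vertices with odd degree:
  Odd-degree vertices: 3, 4 (2 total)

Step 3: Apply Euler's theorem:
  - Eulerian circuit exists iff graph is connected and all vertices have even degree
  - Eulerian path exists iff graph is connected and has 0 or 2 odd-degree vertices

Graph is connected with exactly 2 odd-degree vertices (3, 4).
Eulerian path exists (starting and ending at the odd-degree vertices), but no Eulerian circuit.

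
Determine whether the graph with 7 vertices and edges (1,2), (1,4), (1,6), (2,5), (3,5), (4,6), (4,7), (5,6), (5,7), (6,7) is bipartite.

Step 1: Attempt 2-coloring using BFS:
  Start at vertex 1, assign color 0
  Color vertex 2 with color 1 (neighbor of 1)
  Color vertex 4 with color 1 (neighbor of 1)
  Color vertex 6 with color 1 (neighbor of 1)
  Color vertex 5 with color 0 (neighbor of 2)

Step 2: Conflict found! Vertices 4 and 6 are adjacent but have the same color.
This means the graph contains an odd cycle.

The graph is NOT bipartite.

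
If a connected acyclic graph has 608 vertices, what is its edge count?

A tree on n vertices always has exactly n - 1 edges.
For n = 608: edges = 608 - 1 = 607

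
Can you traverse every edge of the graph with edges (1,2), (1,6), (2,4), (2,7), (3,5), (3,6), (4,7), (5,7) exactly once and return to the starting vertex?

Step 1: Find the degree of each vertex:
  deg(1) = 2
  deg(2) = 3
  deg(3) = 2
  deg(4) = 2
  deg(5) = 2
  deg(6) = 2
  deg(7) = 3

Step 2: Count vertices with odd degree:
  Odd-degree vertices: 2, 7 (2 total)

Step 3: Apply Euler's theorem:
  - Eulerian circuit exists iff graph is connected and all vertices have even degree
  - Eulerian path exists iff graph is connected and has 0 or 2 odd-degree vertices

Graph is connected with exactly 2 odd-degree vertices (2, 7).
Eulerian path exists (starting and ending at the odd-degree vertices), but no Eulerian circuit.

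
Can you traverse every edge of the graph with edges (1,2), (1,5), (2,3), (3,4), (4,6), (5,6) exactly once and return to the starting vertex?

Step 1: Find the degree of each vertex:
  deg(1) = 2
  deg(2) = 2
  deg(3) = 2
  deg(4) = 2
  deg(5) = 2
  deg(6) = 2

Step 2: Count vertices with odd degree:
  All vertices have even degree (0 odd-degree vertices)

Step 3: Apply Euler's theorem:
  - Eulerian circuit exists iff graph is connected and all vertices have even degree
  - Eulerian path exists iff graph is connected and has 0 or 2 odd-degree vertices

Graph is connected with 0 odd-degree vertices.
Both Eulerian circuit and Eulerian path exist.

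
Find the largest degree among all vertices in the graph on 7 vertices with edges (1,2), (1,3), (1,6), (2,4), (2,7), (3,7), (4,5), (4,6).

Step 1: Count edges incident to each vertex:
  deg(1) = 3 (neighbors: 2, 3, 6)
  deg(2) = 3 (neighbors: 1, 4, 7)
  deg(3) = 2 (neighbors: 1, 7)
  deg(4) = 3 (neighbors: 2, 5, 6)
  deg(5) = 1 (neighbors: 4)
  deg(6) = 2 (neighbors: 1, 4)
  deg(7) = 2 (neighbors: 2, 3)

Step 2: Find maximum:
  max(3, 3, 2, 3, 1, 2, 2) = 3 (vertex 1)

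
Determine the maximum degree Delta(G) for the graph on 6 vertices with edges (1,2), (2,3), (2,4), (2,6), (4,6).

Step 1: Count edges incident to each vertex:
  deg(1) = 1 (neighbors: 2)
  deg(2) = 4 (neighbors: 1, 3, 4, 6)
  deg(3) = 1 (neighbors: 2)
  deg(4) = 2 (neighbors: 2, 6)
  deg(5) = 0 (neighbors: none)
  deg(6) = 2 (neighbors: 2, 4)

Step 2: Find maximum:
  max(1, 4, 1, 2, 0, 2) = 4 (vertex 2)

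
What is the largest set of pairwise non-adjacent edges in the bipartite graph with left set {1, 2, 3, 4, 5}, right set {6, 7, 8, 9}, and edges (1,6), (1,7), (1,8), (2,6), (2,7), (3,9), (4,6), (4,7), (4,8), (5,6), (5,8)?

Step 1: List the neighbors of each left vertex:
  1: 6, 7, 8
  2: 6, 7
  3: 9
  4: 6, 7, 8
  5: 6, 8

Step 2: Greedily match left vertices, then look for augmenting paths:
  Match 1 -- 6
  Match 2 -- 7
  Match 3 -- 9
  Match 4 -- 8
  No augmenting path remains.

Step 3: Verify this is maximum:
  Matching size 4 = min(|L|, |R|) = min(5, 4), which is an upper bound, so this matching is maximum.

Maximum matching: {(1,6), (2,7), (3,9), (4,8)}
Size: 4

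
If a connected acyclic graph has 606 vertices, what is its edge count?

A tree on n vertices always has exactly n - 1 edges.
For n = 606: edges = 606 - 1 = 605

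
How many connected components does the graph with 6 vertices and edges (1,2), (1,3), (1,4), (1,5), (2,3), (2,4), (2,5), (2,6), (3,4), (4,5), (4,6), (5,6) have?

Step 1: Build adjacency list from edges:
  1: 2, 3, 4, 5
  2: 1, 3, 4, 5, 6
  3: 1, 2, 4
  4: 1, 2, 3, 5, 6
  5: 1, 2, 4, 6
  6: 2, 4, 5

Step 2: Run BFS/DFS from vertex 1:
  Visited: {1, 2, 3, 4, 5, 6}
  Reached 6 of 6 vertices

Step 3: All 6 vertices reached from vertex 1, so the graph is connected.
Number of connected components: 1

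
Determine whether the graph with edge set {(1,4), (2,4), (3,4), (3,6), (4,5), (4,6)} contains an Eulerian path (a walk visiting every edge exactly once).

Step 1: Find the degree of each vertex:
  deg(1) = 1
  deg(2) = 1
  deg(3) = 2
  deg(4) = 5
  deg(5) = 1
  deg(6) = 2

Step 2: Count vertices with odd degree:
  Odd-degree vertices: 1, 2, 4, 5 (4 total)

Step 3: Apply Euler's theorem:
  - Eulerian circuit exists iff graph is connected and all vertices have even degree
  - Eulerian path exists iff graph is connected and has 0 or 2 odd-degree vertices

Graph has 4 odd-degree vertices (need 0 or 2).
Neither Eulerian path nor Eulerian circuit exists.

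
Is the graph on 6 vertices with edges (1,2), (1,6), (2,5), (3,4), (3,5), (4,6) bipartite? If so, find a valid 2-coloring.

Step 1: Attempt 2-coloring using BFS:
  Start at vertex 1, assign color 0
  Color vertex 2 with color 1 (neighbor of 1)
  Color vertex 6 with color 1 (neighbor of 1)
  Color vertex 5 with color 0 (neighbor of 2)
  Color vertex 4 with color 0 (neighbor of 6)
  Color vertex 3 with color 1 (neighbor of 5)

Step 2: 2-coloring succeeded. No conflicts found.
  Set A (color 0): {1, 4, 5}
  Set B (color 1): {2, 3, 6}

The graph is bipartite with partition {1, 4, 5}, {2, 3, 6}.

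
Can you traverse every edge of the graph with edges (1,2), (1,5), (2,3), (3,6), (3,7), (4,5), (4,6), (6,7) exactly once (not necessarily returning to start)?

Step 1: Find the degree of each vertex:
  deg(1) = 2
  deg(2) = 2
  deg(3) = 3
  deg(4) = 2
  deg(5) = 2
  deg(6) = 3
  deg(7) = 2

Step 2: Count vertices with odd degree:
  Odd-degree vertices: 3, 6 (2 total)

Step 3: Apply Euler's theorem:
  - Eulerian circuit exists iff graph is connected and all vertices have even degree
  - Eulerian path exists iff graph is connected and has 0 or 2 odd-degree vertices

Graph is connected with exactly 2 odd-degree vertices (3, 6).
Eulerian path exists (starting and ending at the odd-degree vertices), but no Eulerian circuit.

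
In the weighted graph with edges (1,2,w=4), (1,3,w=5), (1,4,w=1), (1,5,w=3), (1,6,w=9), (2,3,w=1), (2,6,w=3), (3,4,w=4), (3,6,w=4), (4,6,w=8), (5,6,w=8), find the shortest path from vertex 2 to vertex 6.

Step 1: Build adjacency list with weights:
  1: 2(w=4), 3(w=5), 4(w=1), 5(w=3), 6(w=9)
  2: 1(w=4), 3(w=1), 6(w=3)
  3: 1(w=5), 2(w=1), 4(w=4), 6(w=4)
  4: 1(w=1), 3(w=4), 6(w=8)
  5: 1(w=3), 6(w=8)
  6: 1(w=9), 2(w=3), 3(w=4), 4(w=8), 5(w=8)

Step 2: Apply Dijkstra's algorithm from vertex 2:
  Visit vertex 2 (distance=0)
    Update dist[1] = 4
    Update dist[3] = 1
    Update dist[6] = 3
  Visit vertex 3 (distance=1)
    Update dist[4] = 5
  Visit vertex 6 (distance=3)
    Update dist[5] = 11

Step 3: Shortest path: 2 -> 6
Total weight: 3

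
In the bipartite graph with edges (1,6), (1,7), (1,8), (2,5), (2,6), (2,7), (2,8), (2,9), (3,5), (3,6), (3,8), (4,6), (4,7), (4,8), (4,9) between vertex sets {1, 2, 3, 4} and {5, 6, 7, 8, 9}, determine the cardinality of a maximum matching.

Step 1: List the neighbors of each left vertex:
  1: 6, 7, 8
  2: 5, 6, 7, 8, 9
  3: 5, 6, 8
  4: 6, 7, 8, 9

Step 2: Greedily match left vertices, then look for augmenting paths:
  Match 1 -- 6
  Match 2 -- 5
  Match 3 -- 8
  Match 4 -- 7
  No augmenting path remains.

Step 3: Verify this is maximum:
  Matching size 4 = min(|L|, |R|) = min(4, 5), which is an upper bound, so this matching is maximum.

Maximum matching: {(1,6), (2,5), (3,8), (4,7)}
Size: 4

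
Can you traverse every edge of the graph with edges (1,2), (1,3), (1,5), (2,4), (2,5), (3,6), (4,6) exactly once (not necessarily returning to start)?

Step 1: Find the degree of each vertex:
  deg(1) = 3
  deg(2) = 3
  deg(3) = 2
  deg(4) = 2
  deg(5) = 2
  deg(6) = 2

Step 2: Count vertices with odd degree:
  Odd-degree vertices: 1, 2 (2 total)

Step 3: Apply Euler's theorem:
  - Eulerian circuit exists iff graph is connected and all vertices have even degree
  - Eulerian path exists iff graph is connected and has 0 or 2 odd-degree vertices

Graph is connected with exactly 2 odd-degree vertices (1, 2).
Eulerian path exists (starting and ending at the odd-degree vertices), but no Eulerian circuit.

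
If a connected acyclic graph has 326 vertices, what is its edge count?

A tree on n vertices always has exactly n - 1 edges.
For n = 326: edges = 326 - 1 = 325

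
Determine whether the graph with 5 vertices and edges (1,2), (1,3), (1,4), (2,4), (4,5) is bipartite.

Step 1: Attempt 2-coloring using BFS:
  Start at vertex 1, assign color 0
  Color vertex 2 with color 1 (neighbor of 1)
  Color vertex 3 with color 1 (neighbor of 1)
  Color vertex 4 with color 1 (neighbor of 1)

Step 2: Conflict found! Vertices 2 and 4 are adjacent but have the same color.
This means the graph contains an odd cycle.

The graph is NOT bipartite.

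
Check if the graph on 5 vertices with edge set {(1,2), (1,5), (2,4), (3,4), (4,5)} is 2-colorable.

Step 1: Attempt 2-coloring using BFS:
  Start at vertex 1, assign color 0
  Color vertex 2 with color 1 (neighbor of 1)
  Color vertex 5 with color 1 (neighbor of 1)
  Color vertex 4 with color 0 (neighbor of 2)
  Color vertex 3 with color 1 (neighbor of 4)

Step 2: 2-coloring succeeded. No conflicts found.
  Set A (color 0): {1, 4}
  Set B (color 1): {2, 3, 5}

The graph is bipartite with partition {1, 4}, {2, 3, 5}.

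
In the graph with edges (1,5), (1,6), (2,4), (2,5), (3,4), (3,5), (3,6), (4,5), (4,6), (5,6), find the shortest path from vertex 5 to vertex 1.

Step 1: Build adjacency list:
  1: 5, 6
  2: 4, 5
  3: 4, 5, 6
  4: 2, 3, 5, 6
  5: 1, 2, 3, 4, 6
  6: 1, 3, 4, 5

Step 2: BFS from vertex 5 to find shortest path to 1:
  vertex 1 reached at distance 1

Step 3: Shortest path: 5 -> 1
Path length: 1 edge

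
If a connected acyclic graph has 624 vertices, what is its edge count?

A tree on n vertices always has exactly n - 1 edges.
For n = 624: edges = 624 - 1 = 623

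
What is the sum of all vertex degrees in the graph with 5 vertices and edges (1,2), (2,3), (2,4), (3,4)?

Step 1: Count edges incident to each vertex:
  deg(1) = 1 (neighbors: 2)
  deg(2) = 3 (neighbors: 1, 3, 4)
  deg(3) = 2 (neighbors: 2, 4)
  deg(4) = 2 (neighbors: 2, 3)
  deg(5) = 0 (neighbors: none)

Step 2: Sum all degrees:
  1 + 3 + 2 + 2 + 0 = 8

Verification: sum of degrees = 2 * |E| = 2 * 4 = 8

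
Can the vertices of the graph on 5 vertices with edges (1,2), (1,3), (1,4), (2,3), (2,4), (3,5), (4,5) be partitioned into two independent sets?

Step 1: Attempt 2-coloring using BFS:
  Start at vertex 1, assign color 0
  Color vertex 2 with color 1 (neighbor of 1)
  Color vertex 3 with color 1 (neighbor of 1)
  Color vertex 4 with color 1 (neighbor of 1)

Step 2: Conflict found! Vertices 2 and 3 are adjacent but have the same color.
This means the graph contains an odd cycle.

The graph is NOT bipartite.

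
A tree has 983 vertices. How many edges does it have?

A tree on n vertices always has exactly n - 1 edges.
For n = 983: edges = 983 - 1 = 982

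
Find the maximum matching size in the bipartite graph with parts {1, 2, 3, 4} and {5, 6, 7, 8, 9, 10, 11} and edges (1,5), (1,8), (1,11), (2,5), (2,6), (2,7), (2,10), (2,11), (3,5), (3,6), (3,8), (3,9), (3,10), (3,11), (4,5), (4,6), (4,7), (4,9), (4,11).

Step 1: List the neighbors of each left vertex:
  1: 5, 8, 11
  2: 5, 6, 7, 10, 11
  3: 5, 6, 8, 9, 10, 11
  4: 5, 6, 7, 9, 11

Step 2: Greedily match left vertices, then look for augmenting paths:
  Match 1 -- 5
  Match 2 -- 6
  Match 3 -- 8
  Match 4 -- 7
  No augmenting path remains.

Step 3: Verify this is maximum:
  Matching size 4 = min(|L|, |R|) = min(4, 7), which is an upper bound, so this matching is maximum.

Maximum matching: {(1,5), (2,6), (3,8), (4,7)}
Size: 4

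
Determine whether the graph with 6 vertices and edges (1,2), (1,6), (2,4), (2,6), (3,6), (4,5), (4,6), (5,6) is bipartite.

Step 1: Attempt 2-coloring using BFS:
  Start at vertex 1, assign color 0
  Color vertex 2 with color 1 (neighbor of 1)
  Color vertex 6 with color 1 (neighbor of 1)
  Color vertex 4 with color 0 (neighbor of 2)

Step 2: Conflict found! Vertices 2 and 6 are adjacent but have the same color.
This means the graph contains an odd cycle.

The graph is NOT bipartite.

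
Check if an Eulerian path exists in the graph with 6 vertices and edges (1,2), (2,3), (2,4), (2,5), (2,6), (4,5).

Step 1: Find the degree of each vertex:
  deg(1) = 1
  deg(2) = 5
  deg(3) = 1
  deg(4) = 2
  deg(5) = 2
  deg(6) = 1

Step 2: Count vertices with odd degree:
  Odd-degree vertices: 1, 2, 3, 6 (4 total)

Step 3: Apply Euler's theorem:
  - Eulerian circuit exists iff graph is connected and all vertices have even degree
  - Eulerian path exists iff graph is connected and has 0 or 2 odd-degree vertices

Graph has 4 odd-degree vertices (need 0 or 2).
Neither Eulerian path nor Eulerian circuit exists.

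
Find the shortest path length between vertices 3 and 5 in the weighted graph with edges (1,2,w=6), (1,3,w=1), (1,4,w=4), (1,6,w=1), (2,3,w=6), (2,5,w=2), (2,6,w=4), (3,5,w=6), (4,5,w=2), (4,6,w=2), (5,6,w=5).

Step 1: Build adjacency list with weights:
  1: 2(w=6), 3(w=1), 4(w=4), 6(w=1)
  2: 1(w=6), 3(w=6), 5(w=2), 6(w=4)
  3: 1(w=1), 2(w=6), 5(w=6)
  4: 1(w=4), 5(w=2), 6(w=2)
  5: 2(w=2), 3(w=6), 4(w=2), 6(w=5)
  6: 1(w=1), 2(w=4), 4(w=2), 5(w=5)

Step 2: Apply Dijkstra's algorithm from vertex 3:
  Visit vertex 3 (distance=0)
    Update dist[1] = 1
    Update dist[2] = 6
    Update dist[5] = 6
  Visit vertex 1 (distance=1)
    Update dist[4] = 5
    Update dist[6] = 2
  Visit vertex 6 (distance=2)
    Update dist[4] = 4
  Visit vertex 4 (distance=4)
  Visit vertex 2 (distance=6)
  Visit vertex 5 (distance=6)

Step 3: Shortest path: 3 -> 5
Total weight: 6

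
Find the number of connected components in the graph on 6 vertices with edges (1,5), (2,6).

Step 1: Build adjacency list from edges:
  1: 5
  2: 6
  3: (none)
  4: (none)
  5: 1
  6: 2

Step 2: Run BFS/DFS from vertex 1:
  Visited: {1, 5}
  Reached 2 of 6 vertices

Step 3: Only 2 of 6 vertices reached. Graph is disconnected.
Connected components: {1, 5}, {2, 6}, {3}, {4}
Number of connected components: 4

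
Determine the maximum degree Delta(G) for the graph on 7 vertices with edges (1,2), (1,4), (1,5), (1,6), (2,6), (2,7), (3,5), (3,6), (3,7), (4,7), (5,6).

Step 1: Count edges incident to each vertex:
  deg(1) = 4 (neighbors: 2, 4, 5, 6)
  deg(2) = 3 (neighbors: 1, 6, 7)
  deg(3) = 3 (neighbors: 5, 6, 7)
  deg(4) = 2 (neighbors: 1, 7)
  deg(5) = 3 (neighbors: 1, 3, 6)
  deg(6) = 4 (neighbors: 1, 2, 3, 5)
  deg(7) = 3 (neighbors: 2, 3, 4)

Step 2: Find maximum:
  max(4, 3, 3, 2, 3, 4, 3) = 4 (vertex 1)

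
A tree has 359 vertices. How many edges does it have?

A tree on n vertices always has exactly n - 1 edges.
For n = 359: edges = 359 - 1 = 358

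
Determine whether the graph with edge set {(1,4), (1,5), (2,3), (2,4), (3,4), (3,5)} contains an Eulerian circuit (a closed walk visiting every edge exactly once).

Step 1: Find the degree of each vertex:
  deg(1) = 2
  deg(2) = 2
  deg(3) = 3
  deg(4) = 3
  deg(5) = 2

Step 2: Count vertices with odd degree:
  Odd-degree vertices: 3, 4 (2 total)

Step 3: Apply Euler's theorem:
  - Eulerian circuit exists iff graph is connected and all vertices have even degree
  - Eulerian path exists iff graph is connected and has 0 or 2 odd-degree vertices

Graph is connected with exactly 2 odd-degree vertices (3, 4).
Eulerian path exists (starting and ending at the odd-degree vertices), but no Eulerian circuit.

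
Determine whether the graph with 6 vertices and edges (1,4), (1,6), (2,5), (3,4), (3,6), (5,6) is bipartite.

Step 1: Attempt 2-coloring using BFS:
  Start at vertex 1, assign color 0
  Color vertex 4 with color 1 (neighbor of 1)
  Color vertex 6 with color 1 (neighbor of 1)
  Color vertex 3 with color 0 (neighbor of 4)
  Color vertex 5 with color 0 (neighbor of 6)
  Color vertex 2 with color 1 (neighbor of 5)

Step 2: 2-coloring succeeded. No conflicts found.
  Set A (color 0): {1, 3, 5}
  Set B (color 1): {2, 4, 6}

The graph is bipartite with partition {1, 3, 5}, {2, 4, 6}.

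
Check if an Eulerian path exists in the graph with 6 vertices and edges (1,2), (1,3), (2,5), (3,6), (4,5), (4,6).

Step 1: Find the degree of each vertex:
  deg(1) = 2
  deg(2) = 2
  deg(3) = 2
  deg(4) = 2
  deg(5) = 2
  deg(6) = 2

Step 2: Count vertices with odd degree:
  All vertices have even degree (0 odd-degree vertices)

Step 3: Apply Euler's theorem:
  - Eulerian circuit exists iff graph is connected and all vertices have even degree
  - Eulerian path exists iff graph is connected and has 0 or 2 odd-degree vertices

Graph is connected with 0 odd-degree vertices.
Both Eulerian circuit and Eulerian path exist.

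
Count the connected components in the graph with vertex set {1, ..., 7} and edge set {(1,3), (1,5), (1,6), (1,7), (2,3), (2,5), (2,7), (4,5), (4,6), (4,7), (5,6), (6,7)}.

Step 1: Build adjacency list from edges:
  1: 3, 5, 6, 7
  2: 3, 5, 7
  3: 1, 2
  4: 5, 6, 7
  5: 1, 2, 4, 6
  6: 1, 4, 5, 7
  7: 1, 2, 4, 6

Step 2: Run BFS/DFS from vertex 1:
  Visited: {1, 3, 5, 6, 7, 2, 4}
  Reached 7 of 7 vertices

Step 3: All 7 vertices reached from vertex 1, so the graph is connected.
Number of connected components: 1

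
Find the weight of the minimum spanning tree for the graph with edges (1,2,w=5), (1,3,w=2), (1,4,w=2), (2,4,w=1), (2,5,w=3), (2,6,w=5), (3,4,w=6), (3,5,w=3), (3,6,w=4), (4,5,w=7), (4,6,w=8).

Apply Kruskal's algorithm (sort edges by weight, add if no cycle):

Sorted edges by weight:
  (2,4) w=1
  (1,4) w=2
  (1,3) w=2
  (2,5) w=3
  (3,5) w=3
  (3,6) w=4
  (1,2) w=5
  (2,6) w=5
  (3,4) w=6
  (4,5) w=7
  (4,6) w=8

Add edge (2,4) w=1 -- no cycle. Running total: 1
Add edge (1,4) w=2 -- no cycle. Running total: 3
Add edge (1,3) w=2 -- no cycle. Running total: 5
Add edge (2,5) w=3 -- no cycle. Running total: 8
Skip edge (3,5) w=3 -- would create cycle
Add edge (3,6) w=4 -- no cycle. Running total: 12

MST edges: (2,4,w=1), (1,4,w=2), (1,3,w=2), (2,5,w=3), (3,6,w=4)
Total MST weight: 1 + 2 + 2 + 3 + 4 = 12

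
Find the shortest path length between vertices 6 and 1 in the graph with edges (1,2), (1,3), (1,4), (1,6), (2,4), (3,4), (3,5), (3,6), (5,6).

Step 1: Build adjacency list:
  1: 2, 3, 4, 6
  2: 1, 4
  3: 1, 4, 5, 6
  4: 1, 2, 3
  5: 3, 6
  6: 1, 3, 5

Step 2: BFS from vertex 6 to find shortest path to 1:
  vertex 1 reached at distance 1

Step 3: Shortest path: 6 -> 1
Path length: 1 edge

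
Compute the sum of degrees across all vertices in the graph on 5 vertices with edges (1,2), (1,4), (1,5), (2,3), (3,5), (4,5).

Step 1: Count edges incident to each vertex:
  deg(1) = 3 (neighbors: 2, 4, 5)
  deg(2) = 2 (neighbors: 1, 3)
  deg(3) = 2 (neighbors: 2, 5)
  deg(4) = 2 (neighbors: 1, 5)
  deg(5) = 3 (neighbors: 1, 3, 4)

Step 2: Sum all degrees:
  3 + 2 + 2 + 2 + 3 = 12

Verification: sum of degrees = 2 * |E| = 2 * 6 = 12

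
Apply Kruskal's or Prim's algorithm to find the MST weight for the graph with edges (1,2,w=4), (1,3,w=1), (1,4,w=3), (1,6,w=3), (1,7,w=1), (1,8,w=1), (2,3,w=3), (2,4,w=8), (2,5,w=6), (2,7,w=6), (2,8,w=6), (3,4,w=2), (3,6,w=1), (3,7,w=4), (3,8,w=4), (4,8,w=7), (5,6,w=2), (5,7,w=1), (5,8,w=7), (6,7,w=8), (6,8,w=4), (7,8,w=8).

Apply Kruskal's algorithm (sort edges by weight, add if no cycle):

Sorted edges by weight:
  (1,3) w=1
  (1,7) w=1
  (1,8) w=1
  (3,6) w=1
  (5,7) w=1
  (3,4) w=2
  (5,6) w=2
  (1,6) w=3
  (1,4) w=3
  (2,3) w=3
  (1,2) w=4
  (3,7) w=4
  (3,8) w=4
  (6,8) w=4
  (2,5) w=6
  (2,7) w=6
  (2,8) w=6
  (4,8) w=7
  (5,8) w=7
  (2,4) w=8
  (6,7) w=8
  (7,8) w=8

Add edge (1,3) w=1 -- no cycle. Running total: 1
Add edge (1,7) w=1 -- no cycle. Running total: 2
Add edge (1,8) w=1 -- no cycle. Running total: 3
Add edge (3,6) w=1 -- no cycle. Running total: 4
Add edge (5,7) w=1 -- no cycle. Running total: 5
Add edge (3,4) w=2 -- no cycle. Running total: 7
Skip edge (5,6) w=2 -- would create cycle
Skip edge (1,6) w=3 -- would create cycle
Skip edge (1,4) w=3 -- would create cycle
Add edge (2,3) w=3 -- no cycle. Running total: 10

MST edges: (1,3,w=1), (1,7,w=1), (1,8,w=1), (3,6,w=1), (5,7,w=1), (3,4,w=2), (2,3,w=3)
Total MST weight: 1 + 1 + 1 + 1 + 1 + 2 + 3 = 10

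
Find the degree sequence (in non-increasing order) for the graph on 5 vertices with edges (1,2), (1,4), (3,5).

Step 1: Count edges incident to each vertex:
  deg(1) = 2 (neighbors: 2, 4)
  deg(2) = 1 (neighbors: 1)
  deg(3) = 1 (neighbors: 5)
  deg(4) = 1 (neighbors: 1)
  deg(5) = 1 (neighbors: 3)

Step 2: Sort degrees in non-increasing order:
  Degrees: [2, 1, 1, 1, 1] -> sorted: [2, 1, 1, 1, 1]

Degree sequence: [2, 1, 1, 1, 1]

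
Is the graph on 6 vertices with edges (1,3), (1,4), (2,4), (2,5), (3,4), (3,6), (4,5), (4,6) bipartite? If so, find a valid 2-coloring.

Step 1: Attempt 2-coloring using BFS:
  Start at vertex 1, assign color 0
  Color vertex 3 with color 1 (neighbor of 1)
  Color vertex 4 with color 1 (neighbor of 1)

Step 2: Conflict found! Vertices 3 and 4 are adjacent but have the same color.
This means the graph contains an odd cycle.

The graph is NOT bipartite.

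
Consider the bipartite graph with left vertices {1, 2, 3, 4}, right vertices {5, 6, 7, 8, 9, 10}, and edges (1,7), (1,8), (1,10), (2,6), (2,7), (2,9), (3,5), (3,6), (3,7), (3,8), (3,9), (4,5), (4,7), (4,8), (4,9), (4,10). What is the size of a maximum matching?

Step 1: List the neighbors of each left vertex:
  1: 7, 8, 10
  2: 6, 7, 9
  3: 5, 6, 7, 8, 9
  4: 5, 7, 8, 9, 10

Step 2: Greedily match left vertices, then look for augmenting paths:
  Match 1 -- 7
  Match 2 -- 6
  Match 3 -- 5
  Match 4 -- 8
  No augmenting path remains.

Step 3: Verify this is maximum:
  Matching size 4 = min(|L|, |R|) = min(4, 6), which is an upper bound, so this matching is maximum.

Maximum matching: {(1,7), (2,6), (3,5), (4,8)}
Size: 4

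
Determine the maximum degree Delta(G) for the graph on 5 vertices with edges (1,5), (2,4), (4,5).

Step 1: Count edges incident to each vertex:
  deg(1) = 1 (neighbors: 5)
  deg(2) = 1 (neighbors: 4)
  deg(3) = 0 (neighbors: none)
  deg(4) = 2 (neighbors: 2, 5)
  deg(5) = 2 (neighbors: 1, 4)

Step 2: Find maximum:
  max(1, 1, 0, 2, 2) = 2 (vertex 4)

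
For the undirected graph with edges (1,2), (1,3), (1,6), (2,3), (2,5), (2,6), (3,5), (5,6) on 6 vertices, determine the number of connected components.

Step 1: Build adjacency list from edges:
  1: 2, 3, 6
  2: 1, 3, 5, 6
  3: 1, 2, 5
  4: (none)
  5: 2, 3, 6
  6: 1, 2, 5

Step 2: Run BFS/DFS from vertex 1:
  Visited: {1, 2, 3, 6, 5}
  Reached 5 of 6 vertices

Step 3: Only 5 of 6 vertices reached. Graph is disconnected.
Connected components: {1, 2, 3, 5, 6}, {4}
Number of connected components: 2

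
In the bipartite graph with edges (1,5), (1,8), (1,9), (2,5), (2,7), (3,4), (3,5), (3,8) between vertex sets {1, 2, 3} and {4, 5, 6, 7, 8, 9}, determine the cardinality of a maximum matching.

Step 1: List the neighbors of each left vertex:
  1: 5, 8, 9
  2: 5, 7
  3: 4, 5, 8

Step 2: Greedily match left vertices, then look for augmenting paths:
  Match 1 -- 5
  Match 2 -- 7
  Match 3 -- 4
  No augmenting path remains.

Step 3: Verify this is maximum:
  Matching size 3 = min(|L|, |R|) = min(3, 6), which is an upper bound, so this matching is maximum.

Maximum matching: {(1,5), (2,7), (3,4)}
Size: 3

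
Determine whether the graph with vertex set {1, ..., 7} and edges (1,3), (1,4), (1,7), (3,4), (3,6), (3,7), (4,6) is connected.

Step 1: Build adjacency list from edges:
  1: 3, 4, 7
  2: (none)
  3: 1, 4, 6, 7
  4: 1, 3, 6
  5: (none)
  6: 3, 4
  7: 1, 3

Step 2: Run BFS/DFS from vertex 1:
  Visited: {1, 3, 4, 7, 6}
  Reached 5 of 7 vertices

Step 3: Only 5 of 7 vertices reached. Graph is disconnected.
Connected components: {1, 3, 4, 6, 7}, {2}, {5}
Answer: No, the graph is not connected (3 components).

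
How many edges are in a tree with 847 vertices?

A tree on n vertices always has exactly n - 1 edges.
For n = 847: edges = 847 - 1 = 846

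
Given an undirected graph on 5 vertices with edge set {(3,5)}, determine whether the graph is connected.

Step 1: Build adjacency list from edges:
  1: (none)
  2: (none)
  3: 5
  4: (none)
  5: 3

Step 2: Run BFS/DFS from vertex 1:
  Visited: {1}
  Reached 1 of 5 vertices

Step 3: Only 1 of 5 vertices reached. Graph is disconnected.
Connected components: {1}, {2}, {3, 5}, {4}
Answer: No, the graph is not connected (4 components).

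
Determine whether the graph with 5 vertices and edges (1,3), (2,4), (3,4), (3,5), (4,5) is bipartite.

Step 1: Attempt 2-coloring using BFS:
  Start at vertex 1, assign color 0
  Color vertex 3 with color 1 (neighbor of 1)
  Color vertex 4 with color 0 (neighbor of 3)
  Color vertex 5 with color 0 (neighbor of 3)
  Color vertex 2 with color 1 (neighbor of 4)

Step 2: Conflict found! Vertices 4 and 5 are adjacent but have the same color.
This means the graph contains an odd cycle.

The graph is NOT bipartite.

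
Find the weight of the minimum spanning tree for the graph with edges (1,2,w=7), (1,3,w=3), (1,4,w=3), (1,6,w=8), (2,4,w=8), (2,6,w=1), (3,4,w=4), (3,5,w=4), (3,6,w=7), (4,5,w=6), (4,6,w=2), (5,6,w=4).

Apply Kruskal's algorithm (sort edges by weight, add if no cycle):

Sorted edges by weight:
  (2,6) w=1
  (4,6) w=2
  (1,3) w=3
  (1,4) w=3
  (3,5) w=4
  (3,4) w=4
  (5,6) w=4
  (4,5) w=6
  (1,2) w=7
  (3,6) w=7
  (1,6) w=8
  (2,4) w=8

Add edge (2,6) w=1 -- no cycle. Running total: 1
Add edge (4,6) w=2 -- no cycle. Running total: 3
Add edge (1,3) w=3 -- no cycle. Running total: 6
Add edge (1,4) w=3 -- no cycle. Running total: 9
Add edge (3,5) w=4 -- no cycle. Running total: 13

MST edges: (2,6,w=1), (4,6,w=2), (1,3,w=3), (1,4,w=3), (3,5,w=4)
Total MST weight: 1 + 2 + 3 + 3 + 4 = 13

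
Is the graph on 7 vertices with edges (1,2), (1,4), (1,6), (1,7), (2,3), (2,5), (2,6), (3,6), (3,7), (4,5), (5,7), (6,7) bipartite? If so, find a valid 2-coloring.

Step 1: Attempt 2-coloring using BFS:
  Start at vertex 1, assign color 0
  Color vertex 2 with color 1 (neighbor of 1)
  Color vertex 4 with color 1 (neighbor of 1)
  Color vertex 6 with color 1 (neighbor of 1)
  Color vertex 7 with color 1 (neighbor of 1)
  Color vertex 3 with color 0 (neighbor of 2)
  Color vertex 5 with color 0 (neighbor of 2)

Step 2: Conflict found! Vertices 2 and 6 are adjacent but have the same color.
This means the graph contains an odd cycle.

The graph is NOT bipartite.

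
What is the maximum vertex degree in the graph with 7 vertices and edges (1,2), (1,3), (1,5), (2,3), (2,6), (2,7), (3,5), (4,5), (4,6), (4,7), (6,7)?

Step 1: Count edges incident to each vertex:
  deg(1) = 3 (neighbors: 2, 3, 5)
  deg(2) = 4 (neighbors: 1, 3, 6, 7)
  deg(3) = 3 (neighbors: 1, 2, 5)
  deg(4) = 3 (neighbors: 5, 6, 7)
  deg(5) = 3 (neighbors: 1, 3, 4)
  deg(6) = 3 (neighbors: 2, 4, 7)
  deg(7) = 3 (neighbors: 2, 4, 6)

Step 2: Find maximum:
  max(3, 4, 3, 3, 3, 3, 3) = 4 (vertex 2)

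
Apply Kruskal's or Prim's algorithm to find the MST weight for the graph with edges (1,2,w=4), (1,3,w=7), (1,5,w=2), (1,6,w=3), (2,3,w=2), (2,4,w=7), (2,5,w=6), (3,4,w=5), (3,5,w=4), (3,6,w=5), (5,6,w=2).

Apply Kruskal's algorithm (sort edges by weight, add if no cycle):

Sorted edges by weight:
  (1,5) w=2
  (2,3) w=2
  (5,6) w=2
  (1,6) w=3
  (1,2) w=4
  (3,5) w=4
  (3,4) w=5
  (3,6) w=5
  (2,5) w=6
  (1,3) w=7
  (2,4) w=7

Add edge (1,5) w=2 -- no cycle. Running total: 2
Add edge (2,3) w=2 -- no cycle. Running total: 4
Add edge (5,6) w=2 -- no cycle. Running total: 6
Skip edge (1,6) w=3 -- would create cycle
Add edge (1,2) w=4 -- no cycle. Running total: 10
Skip edge (3,5) w=4 -- would create cycle
Add edge (3,4) w=5 -- no cycle. Running total: 15

MST edges: (1,5,w=2), (2,3,w=2), (5,6,w=2), (1,2,w=4), (3,4,w=5)
Total MST weight: 2 + 2 + 2 + 4 + 5 = 15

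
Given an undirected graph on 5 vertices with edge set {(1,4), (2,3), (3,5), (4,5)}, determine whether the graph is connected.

Step 1: Build adjacency list from edges:
  1: 4
  2: 3
  3: 2, 5
  4: 1, 5
  5: 3, 4

Step 2: Run BFS/DFS from vertex 1:
  Visited: {1, 4, 5, 3, 2}
  Reached 5 of 5 vertices

Step 3: All 5 vertices reached from vertex 1, so the graph is connected.
Answer: Yes, the graph is connected.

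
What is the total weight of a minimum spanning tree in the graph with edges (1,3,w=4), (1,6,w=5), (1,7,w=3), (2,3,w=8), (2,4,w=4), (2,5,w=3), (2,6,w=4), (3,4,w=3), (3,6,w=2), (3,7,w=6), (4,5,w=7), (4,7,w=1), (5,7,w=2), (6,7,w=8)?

Apply Kruskal's algorithm (sort edges by weight, add if no cycle):

Sorted edges by weight:
  (4,7) w=1
  (3,6) w=2
  (5,7) w=2
  (1,7) w=3
  (2,5) w=3
  (3,4) w=3
  (1,3) w=4
  (2,4) w=4
  (2,6) w=4
  (1,6) w=5
  (3,7) w=6
  (4,5) w=7
  (2,3) w=8
  (6,7) w=8

Add edge (4,7) w=1 -- no cycle. Running total: 1
Add edge (3,6) w=2 -- no cycle. Running total: 3
Add edge (5,7) w=2 -- no cycle. Running total: 5
Add edge (1,7) w=3 -- no cycle. Running total: 8
Add edge (2,5) w=3 -- no cycle. Running total: 11
Add edge (3,4) w=3 -- no cycle. Running total: 14

MST edges: (4,7,w=1), (3,6,w=2), (5,7,w=2), (1,7,w=3), (2,5,w=3), (3,4,w=3)
Total MST weight: 1 + 2 + 2 + 3 + 3 + 3 = 14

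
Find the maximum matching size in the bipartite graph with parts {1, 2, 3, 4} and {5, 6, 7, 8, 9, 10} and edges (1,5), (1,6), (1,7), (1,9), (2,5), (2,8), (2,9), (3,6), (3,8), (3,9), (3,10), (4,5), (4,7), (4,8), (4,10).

Step 1: List the neighbors of each left vertex:
  1: 5, 6, 7, 9
  2: 5, 8, 9
  3: 6, 8, 9, 10
  4: 5, 7, 8, 10

Step 2: Greedily match left vertices, then look for augmenting paths:
  Match 1 -- 5
  Match 2 -- 8
  Match 3 -- 6
  Match 4 -- 7
  No augmenting path remains.

Step 3: Verify this is maximum:
  Matching size 4 = min(|L|, |R|) = min(4, 6), which is an upper bound, so this matching is maximum.

Maximum matching: {(1,5), (2,8), (3,6), (4,7)}
Size: 4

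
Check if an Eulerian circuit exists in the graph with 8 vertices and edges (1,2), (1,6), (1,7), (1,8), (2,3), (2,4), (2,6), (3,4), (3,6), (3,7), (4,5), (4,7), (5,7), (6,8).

Step 1: Find the degree of each vertex:
  deg(1) = 4
  deg(2) = 4
  deg(3) = 4
  deg(4) = 4
  deg(5) = 2
  deg(6) = 4
  deg(7) = 4
  deg(8) = 2

Step 2: Count vertices with odd degree:
  All vertices have even degree (0 odd-degree vertices)

Step 3: Apply Euler's theorem:
  - Eulerian circuit exists iff graph is connected and all vertices have even degree
  - Eulerian path exists iff graph is connected and has 0 or 2 odd-degree vertices

Graph is connected with 0 odd-degree vertices.
Both Eulerian circuit and Eulerian path exist.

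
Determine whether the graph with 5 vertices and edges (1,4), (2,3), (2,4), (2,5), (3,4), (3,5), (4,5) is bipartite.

Step 1: Attempt 2-coloring using BFS:
  Start at vertex 1, assign color 0
  Color vertex 4 with color 1 (neighbor of 1)
  Color vertex 2 with color 0 (neighbor of 4)
  Color vertex 3 with color 0 (neighbor of 4)
  Color vertex 5 with color 0 (neighbor of 4)

Step 2: Conflict found! Vertices 2 and 3 are adjacent but have the same color.
This means the graph contains an odd cycle.

The graph is NOT bipartite.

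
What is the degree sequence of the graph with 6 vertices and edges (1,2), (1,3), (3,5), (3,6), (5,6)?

Step 1: Count edges incident to each vertex:
  deg(1) = 2 (neighbors: 2, 3)
  deg(2) = 1 (neighbors: 1)
  deg(3) = 3 (neighbors: 1, 5, 6)
  deg(4) = 0 (neighbors: none)
  deg(5) = 2 (neighbors: 3, 6)
  deg(6) = 2 (neighbors: 3, 5)

Step 2: Sort degrees in non-increasing order:
  Degrees: [2, 1, 3, 0, 2, 2] -> sorted: [3, 2, 2, 2, 1, 0]

Degree sequence: [3, 2, 2, 2, 1, 0]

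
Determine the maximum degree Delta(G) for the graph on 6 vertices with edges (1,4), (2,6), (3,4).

Step 1: Count edges incident to each vertex:
  deg(1) = 1 (neighbors: 4)
  deg(2) = 1 (neighbors: 6)
  deg(3) = 1 (neighbors: 4)
  deg(4) = 2 (neighbors: 1, 3)
  deg(5) = 0 (neighbors: none)
  deg(6) = 1 (neighbors: 2)

Step 2: Find maximum:
  max(1, 1, 1, 2, 0, 1) = 2 (vertex 4)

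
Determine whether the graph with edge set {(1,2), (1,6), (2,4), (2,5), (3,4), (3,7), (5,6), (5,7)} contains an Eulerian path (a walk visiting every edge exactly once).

Step 1: Find the degree of each vertex:
  deg(1) = 2
  deg(2) = 3
  deg(3) = 2
  deg(4) = 2
  deg(5) = 3
  deg(6) = 2
  deg(7) = 2

Step 2: Count vertices with odd degree:
  Odd-degree vertices: 2, 5 (2 total)

Step 3: Apply Euler's theorem:
  - Eulerian circuit exists iff graph is connected and all vertices have even degree
  - Eulerian path exists iff graph is connected and has 0 or 2 odd-degree vertices

Graph is connected with exactly 2 odd-degree vertices (2, 5).
Eulerian path exists (starting and ending at the odd-degree vertices), but no Eulerian circuit.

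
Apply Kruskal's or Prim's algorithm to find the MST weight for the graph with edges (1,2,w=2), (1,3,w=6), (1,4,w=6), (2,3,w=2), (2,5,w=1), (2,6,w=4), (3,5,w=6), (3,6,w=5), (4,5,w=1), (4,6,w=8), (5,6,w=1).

Apply Kruskal's algorithm (sort edges by weight, add if no cycle):

Sorted edges by weight:
  (2,5) w=1
  (4,5) w=1
  (5,6) w=1
  (1,2) w=2
  (2,3) w=2
  (2,6) w=4
  (3,6) w=5
  (1,4) w=6
  (1,3) w=6
  (3,5) w=6
  (4,6) w=8

Add edge (2,5) w=1 -- no cycle. Running total: 1
Add edge (4,5) w=1 -- no cycle. Running total: 2
Add edge (5,6) w=1 -- no cycle. Running total: 3
Add edge (1,2) w=2 -- no cycle. Running total: 5
Add edge (2,3) w=2 -- no cycle. Running total: 7

MST edges: (2,5,w=1), (4,5,w=1), (5,6,w=1), (1,2,w=2), (2,3,w=2)
Total MST weight: 1 + 1 + 1 + 2 + 2 = 7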